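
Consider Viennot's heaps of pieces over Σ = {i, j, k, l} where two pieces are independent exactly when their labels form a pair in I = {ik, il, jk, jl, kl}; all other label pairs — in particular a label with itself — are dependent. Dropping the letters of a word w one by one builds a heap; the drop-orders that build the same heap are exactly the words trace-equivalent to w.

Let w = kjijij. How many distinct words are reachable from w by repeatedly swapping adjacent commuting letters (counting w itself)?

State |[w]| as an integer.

6

piece 0:k — minimal
piece 1:j — minimal
piece 2:i rests on {1:j}
piece 3:j rests on {2:i}
piece 4:i rests on {3:j}
piece 5:j rests on {4:i}
minimal pieces: {0:k, 1:j}
ways to finish when only these pieces remain (= sum over removing one remaining piece with nothing left below it):
  1 left: {0}→1  {5}→1
  2 left: {0,5}→2  {4,5}→1
  3 left: {0,4,5}→3  {3,4,5}→1
  4 left: {0,3,4,5}→4  {2,3,4,5}→1
  placing 0:k first → 1 extensions
  placing 1:j first → 5 extensions
total linear extensions = 6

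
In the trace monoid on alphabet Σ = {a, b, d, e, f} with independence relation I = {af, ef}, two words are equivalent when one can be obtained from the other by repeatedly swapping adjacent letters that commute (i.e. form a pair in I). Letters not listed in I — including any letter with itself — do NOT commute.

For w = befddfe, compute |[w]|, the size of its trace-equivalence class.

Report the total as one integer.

#0=b has no predecessor
#1=e depends on [0:b]
#2=f depends on [0:b]
#3=d depends on [1:e, 2:f]
#4=d depends on [3:d]
#5=f depends on [4:d]
#6=e depends on [4:d]
sources: [0:b]
N(rest) = Σ N(rest − s) over sources s of rest; N(one piece) = 1:
  size 1 → [5]=1  [6]=1
  size 2 → [5,6]=2
  size 3 → [4,5,6]=2
  size 4 → [3,4,5,6]=2
  size 5 → [1,3,4,5,6]=2  [2,3,4,5,6]=2
  first=0(b) contributes 4

4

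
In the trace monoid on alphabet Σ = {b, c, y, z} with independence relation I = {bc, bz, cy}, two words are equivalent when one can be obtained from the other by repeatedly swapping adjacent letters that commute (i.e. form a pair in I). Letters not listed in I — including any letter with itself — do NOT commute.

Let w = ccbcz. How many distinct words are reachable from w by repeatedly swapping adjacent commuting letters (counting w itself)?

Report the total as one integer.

5

piece 0:c — minimal
piece 1:c rests on {0:c}
piece 2:b — minimal
piece 3:c rests on {1:c}
piece 4:z rests on {3:c}
minimal pieces: {0:c, 2:b}
ways to finish when only these pieces remain (= sum over removing one remaining piece with nothing left below it):
  1 left: {2}→1  {4}→1
  2 left: {2,4}→2  {3,4}→1
  3 left: {1,3,4}→1  {2,3,4}→3
  placing 0:c first → 4 extensions
  placing 2:b first → 1 extensions
total linear extensions = 5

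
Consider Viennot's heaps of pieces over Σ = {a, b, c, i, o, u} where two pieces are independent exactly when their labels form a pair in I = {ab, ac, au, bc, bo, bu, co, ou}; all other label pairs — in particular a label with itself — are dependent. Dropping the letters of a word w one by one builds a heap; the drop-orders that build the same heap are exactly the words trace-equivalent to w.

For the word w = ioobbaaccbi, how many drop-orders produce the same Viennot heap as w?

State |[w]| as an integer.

#0=i has no predecessor
#1=o depends on [0:i]
#2=o depends on [1:o]
#3=b depends on [0:i]
#4=b depends on [3:b]
#5=a depends on [2:o]
#6=a depends on [5:a]
#7=c depends on [0:i]
#8=c depends on [7:c]
#9=b depends on [4:b]
#10=i depends on [6:a, 8:c, 9:b]
sources: [0:i]
N(rest) = Σ N(rest − s) over sources s of rest; N(one piece) = 1:
  size 1 → [10]=1
  size 2 → [6,10]=1  [8,10]=1  [9,10]=1
  size 3 → [4,9,10]=1  [5,6,10]=1  [6,8,10]=2  [6,9,10]=2  [7,8,10]=1  [8,9,10]=2
  size 4 → [2,5,6,10]=1  [3,4,9,10]=1  [4,6,9,10]=3  [4,8,9,10]=3  [5,6,8,10]=3  [5,6,9,10]=3  [6,7,8,10]=3  [6,8,9,10]=6  [7,8,9,10]=3
  size 5 → [1,2,5,6,10]=1  [2,5,6,8,10]=4  [2,5,6,9,10]=4  [3,4,6,9,10]=4  [3,4,8,9,10]=4  [4,5,6,9,10]=6  [4,6,8,9,10]=12  [4,7,8,9,10]=6  [5,6,7,8,10]=6  [5,6,8,9,10]=12  [6,7,8,9,10]=12
  size 6 → [1,2,5,6,8,10]=5  [1,2,5,6,9,10]=5  [2,4,5,6,9,10]=10  [2,5,6,7,8,10]=10  [2,5,6,8,9,10]=20  [3,4,5,6,9,10]=10  [3,4,6,8,9,10]=20  [3,4,7,8,9,10]=10  [4,5,6,8,9,10]=30  [4,6,7,8,9,10]=30  [5,6,7,8,9,10]=30
  size 7 → [1,2,4,5,6,9,10]=15  [1,2,5,6,7,8,10]=15  [1,2,5,6,8,9,10]=30  [2,3,4,5,6,9,10]=20  [2,4,5,6,8,9,10]=60  [2,5,6,7,8,9,10]=60  [3,4,5,6,8,9,10]=60  [3,4,6,7,8,9,10]=60  [4,5,6,7,8,9,10]=90
  size 8 → [1,2,3,4,5,6,9,10]=35  [1,2,4,5,6,8,9,10]=105  [1,2,5,6,7,8,9,10]=105  [2,3,4,5,6,8,9,10]=140  [2,4,5,6,7,8,9,10]=210  [3,4,5,6,7,8,9,10]=210
  size 9 → [1,2,3,4,5,6,8,9,10]=280  [1,2,4,5,6,7,8,9,10]=420  [2,3,4,5,6,7,8,9,10]=560
  first=0(i) contributes 1260

1260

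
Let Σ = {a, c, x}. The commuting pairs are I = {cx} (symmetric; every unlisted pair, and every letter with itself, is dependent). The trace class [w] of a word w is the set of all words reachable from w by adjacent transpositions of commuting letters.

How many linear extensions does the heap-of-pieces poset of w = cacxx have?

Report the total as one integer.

3

0(c) covers ∅
1(a) covers 0:c
2(c) covers 1:a
3(x) covers 1:a
4(x) covers 3:x
floor of heap: 0:c
completions by unplaced set U, small U first (add the entries for U minus each lowest piece of U):
  |U|=1: {2}:1  {4}:1
  |U|=2: {2,4}:2  {3,4}:1
  |U|=3: {2,3,4}:3
  start at 0(c): 3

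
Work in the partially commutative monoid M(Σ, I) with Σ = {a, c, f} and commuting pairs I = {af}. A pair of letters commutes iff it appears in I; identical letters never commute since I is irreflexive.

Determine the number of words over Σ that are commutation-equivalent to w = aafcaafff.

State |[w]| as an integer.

30

0(a) covers ∅
1(a) covers 0:a
2(f) covers ∅
3(c) covers 1:a, 2:f
4(a) covers 3:c
5(a) covers 4:a
6(f) covers 3:c
7(f) covers 6:f
8(f) covers 7:f
floor of heap: 0:a, 2:f
completions by unplaced set U, small U first (add the entries for U minus each lowest piece of U):
  |U|=1: {5}:1  {8}:1
  |U|=2: {4,5}:1  {5,8}:2  {7,8}:1
  |U|=3: {4,5,8}:3  {5,7,8}:3  {6,7,8}:1
  |U|=4: {4,5,7,8}:6  {5,6,7,8}:4
  |U|=5: {4,5,6,7,8}:10
  |U|=6: {3,4,5,6,7,8}:10
  |U|=7: {1,3,4,5,6,7,8}:10  {2,3,4,5,6,7,8}:10
  start at 0(a): 20
  start at 2(f): 10
sum over floor = 30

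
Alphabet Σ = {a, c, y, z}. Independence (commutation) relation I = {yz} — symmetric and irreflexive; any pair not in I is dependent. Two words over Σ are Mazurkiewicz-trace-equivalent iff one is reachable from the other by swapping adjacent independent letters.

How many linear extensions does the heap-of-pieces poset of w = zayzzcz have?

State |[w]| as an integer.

drop 0:z onto floor
drop 1:a onto {0:z}
drop 2:y onto {1:a}
drop 3:z onto {1:a}
drop 4:z onto {3:z}
drop 5:c onto {2:y, 4:z}
drop 6:z onto {5:c}
ground layer = {0:z}
drop-orders for the pieces not yet dropped (sum over which currently-grounded one goes next):
  1 to go: {6} 1
  2 to go: {5,6} 1
  3 to go: {2,5,6} 1  {4,5,6} 1
  4 to go: {2,4,5,6} 2  {3,4,5,6} 1
  5 to go: {2,3,4,5,6} 3
  if 0:z drops first: 3 orders

3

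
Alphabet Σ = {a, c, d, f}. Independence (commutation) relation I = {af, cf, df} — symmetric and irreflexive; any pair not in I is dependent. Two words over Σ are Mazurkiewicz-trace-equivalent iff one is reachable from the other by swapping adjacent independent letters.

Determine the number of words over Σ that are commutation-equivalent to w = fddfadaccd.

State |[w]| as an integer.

45

drop 0:f onto floor
drop 1:d onto floor
drop 2:d onto {1:d}
drop 3:f onto {0:f}
drop 4:a onto {2:d}
drop 5:d onto {4:a}
drop 6:a onto {5:d}
drop 7:c onto {6:a}
drop 8:c onto {7:c}
drop 9:d onto {8:c}
ground layer = {0:f, 1:d}
drop-orders for the pieces not yet dropped (sum over which currently-grounded one goes next):
  1 to go: {3} 1  {9} 1
  2 to go: {0,3} 1  {3,9} 2  {8,9} 1
  3 to go: {0,3,9} 3  {3,8,9} 3  {7,8,9} 1
  4 to go: {0,3,8,9} 6  {3,7,8,9} 4  {6,7,8,9} 1
  5 to go: {0,3,7,8,9} 10  {3,6,7,8,9} 5  {5,6,7,8,9} 1
  6 to go: {0,3,6,7,8,9} 15  {3,5,6,7,8,9} 6  {4,5,6,7,8,9} 1
  7 to go: {0,3,5,6,7,8,9} 21  {2,4,5,6,7,8,9} 1  {3,4,5,6,7,8,9} 7
  8 to go: {0,3,4,5,6,7,8,9} 28  {1,2,4,5,6,7,8,9} 1  {2,3,4,5,6,7,8,9} 8
  if 0:f drops first: 9 orders
  if 1:d drops first: 36 orders
heap linearizations: 45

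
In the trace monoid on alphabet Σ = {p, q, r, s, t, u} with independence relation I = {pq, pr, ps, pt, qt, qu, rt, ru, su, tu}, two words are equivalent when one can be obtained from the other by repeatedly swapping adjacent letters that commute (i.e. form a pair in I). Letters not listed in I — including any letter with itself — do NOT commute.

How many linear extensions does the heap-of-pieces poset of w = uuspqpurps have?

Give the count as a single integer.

0(u) covers ∅
1(u) covers 0:u
2(s) covers ∅
3(p) covers 1:u
4(q) covers 2:s
5(p) covers 3:p
6(u) covers 5:p
7(r) covers 4:q
8(p) covers 6:u
9(s) covers 7:r
floor of heap: 0:u, 2:s
completions by unplaced set U, small U first (add the entries for U minus each lowest piece of U):
  |U|=1: {8}:1  {9}:1
  |U|=2: {6,8}:1  {7,9}:1  {8,9}:2
  |U|=3: {4,7,9}:1  {5,6,8}:1  {6,8,9}:3  {7,8,9}:3
  |U|=4: {2,4,7,9}:1  {3,5,6,8}:1  {4,7,8,9}:4  {5,6,8,9}:4  {6,7,8,9}:6
  |U|=5: {1,3,5,6,8}:1  {2,4,7,8,9}:5  {3,5,6,8,9}:5  {4,6,7,8,9}:10  {5,6,7,8,9}:10
  |U|=6: {0,1,3,5,6,8}:1  {1,3,5,6,8,9}:6  {2,4,6,7,8,9}:15  {3,5,6,7,8,9}:15  {4,5,6,7,8,9}:20
  |U|=7: {0,1,3,5,6,8,9}:7  {1,3,5,6,7,8,9}:21  {2,4,5,6,7,8,9}:35  {3,4,5,6,7,8,9}:35
  |U|=8: {0,1,3,5,6,7,8,9}:28  {1,3,4,5,6,7,8,9}:56  {2,3,4,5,6,7,8,9}:70
  start at 0(u): 126
  start at 2(s): 84
sum over floor = 210

210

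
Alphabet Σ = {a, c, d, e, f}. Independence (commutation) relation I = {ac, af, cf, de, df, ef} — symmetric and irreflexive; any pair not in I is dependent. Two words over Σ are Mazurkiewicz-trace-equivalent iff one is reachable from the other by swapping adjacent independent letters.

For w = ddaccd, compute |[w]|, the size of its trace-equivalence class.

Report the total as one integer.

3

drop 0:d onto floor
drop 1:d onto {0:d}
drop 2:a onto {1:d}
drop 3:c onto {1:d}
drop 4:c onto {3:c}
drop 5:d onto {2:a, 4:c}
ground layer = {0:d}
drop-orders for the pieces not yet dropped (sum over which currently-grounded one goes next):
  1 to go: {5} 1
  2 to go: {2,5} 1  {4,5} 1
  3 to go: {2,4,5} 2  {3,4,5} 1
  4 to go: {2,3,4,5} 3
  if 0:d drops first: 3 orders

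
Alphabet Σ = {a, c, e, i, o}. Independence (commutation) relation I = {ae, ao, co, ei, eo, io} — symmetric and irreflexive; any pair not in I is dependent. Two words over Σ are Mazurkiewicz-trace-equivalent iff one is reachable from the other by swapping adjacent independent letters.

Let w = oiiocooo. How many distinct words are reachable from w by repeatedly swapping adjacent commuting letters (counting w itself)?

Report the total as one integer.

56

drop 0:o onto floor
drop 1:i onto floor
drop 2:i onto {1:i}
drop 3:o onto {0:o}
drop 4:c onto {2:i}
drop 5:o onto {3:o}
drop 6:o onto {5:o}
drop 7:o onto {6:o}
ground layer = {0:o, 1:i}
drop-orders for the pieces not yet dropped (sum over which currently-grounded one goes next):
  1 to go: {4} 1  {7} 1
  2 to go: {2,4} 1  {4,7} 2  {6,7} 1
  3 to go: {1,2,4} 1  {2,4,7} 3  {4,6,7} 3  {5,6,7} 1
  4 to go: {1,2,4,7} 4  {2,4,6,7} 6  {3,5,6,7} 1  {4,5,6,7} 4
  5 to go: {0,3,5,6,7} 1  {1,2,4,6,7} 10  {2,4,5,6,7} 10  {3,4,5,6,7} 5
  6 to go: {0,3,4,5,6,7} 6  {1,2,4,5,6,7} 20  {2,3,4,5,6,7} 15
  if 0:o drops first: 35 orders
  if 1:i drops first: 21 orders
heap linearizations: 56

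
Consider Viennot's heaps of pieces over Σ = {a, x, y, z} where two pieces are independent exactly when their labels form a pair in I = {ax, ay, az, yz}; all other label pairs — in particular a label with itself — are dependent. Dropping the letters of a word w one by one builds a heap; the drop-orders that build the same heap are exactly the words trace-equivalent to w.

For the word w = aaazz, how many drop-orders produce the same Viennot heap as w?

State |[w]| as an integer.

10

0(a) covers ∅
1(a) covers 0:a
2(a) covers 1:a
3(z) covers ∅
4(z) covers 3:z
floor of heap: 0:a, 3:z
completions by unplaced set U, small U first (add the entries for U minus each lowest piece of U):
  |U|=1: {2}:1  {4}:1
  |U|=2: {1,2}:1  {2,4}:2  {3,4}:1
  |U|=3: {0,1,2}:1  {1,2,4}:3  {2,3,4}:3
  start at 0(a): 6
  start at 3(z): 4
sum over floor = 10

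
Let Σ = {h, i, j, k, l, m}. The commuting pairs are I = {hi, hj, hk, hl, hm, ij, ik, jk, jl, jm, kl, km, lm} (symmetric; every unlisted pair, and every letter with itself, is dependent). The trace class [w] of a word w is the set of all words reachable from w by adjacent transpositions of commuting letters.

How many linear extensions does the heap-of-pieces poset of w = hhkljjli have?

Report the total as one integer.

#0=h has no predecessor
#1=h depends on [0:h]
#2=k has no predecessor
#3=l has no predecessor
#4=j has no predecessor
#5=j depends on [4:j]
#6=l depends on [3:l]
#7=i depends on [6:l]
sources: [0:h, 2:k, 3:l, 4:j]
N(rest) = Σ N(rest − s) over sources s of rest; N(one piece) = 1:
  size 1 → [1]=1  [2]=1  [5]=1  [7]=1
  size 2 → [0,1]=1  [1,2]=2  [1,5]=2  [1,7]=2  [2,5]=2  [2,7]=2  [4,5]=1  [5,7]=2  [6,7]=1
  size 3 → [0,1,2]=3  [0,1,5]=3  [0,1,7]=3  [1,2,5]=6  [1,2,7]=6  [1,4,5]=3  [1,5,7]=6  [1,6,7]=3  [2,4,5]=3  [2,5,7]=6  [2,6,7]=3  [3,6,7]=1  [4,5,7]=3  [5,6,7]=3
  size 4 → [0,1,2,5]=12  [0,1,2,7]=12  [0,1,4,5]=6  [0,1,5,7]=12  [0,1,6,7]=6  [1,2,4,5]=12  [1,2,5,7]=24  [1,2,6,7]=12  [1,3,6,7]=4  [1,4,5,7]=12  [1,5,6,7]=12  [2,3,6,7]=4  [2,4,5,7]=12  [2,5,6,7]=12  [3,5,6,7]=4  [4,5,6,7]=6
  size 5 → [0,1,2,4,5]=30  [0,1,2,5,7]=60  [0,1,2,6,7]=30  [0,1,3,6,7]=10  [0,1,4,5,7]=30  [0,1,5,6,7]=30  [1,2,3,6,7]=20  [1,2,4,5,7]=60  [1,2,5,6,7]=60  [1,3,5,6,7]=20  [1,4,5,6,7]=30  [2,3,5,6,7]=20  [2,4,5,6,7]=30  [3,4,5,6,7]=10
  size 6 → [0,1,2,3,6,7]=60  [0,1,2,4,5,7]=180  [0,1,2,5,6,7]=180  [0,1,3,5,6,7]=60  [0,1,4,5,6,7]=90  [1,2,3,5,6,7]=120  [1,2,4,5,6,7]=180  [1,3,4,5,6,7]=60  [2,3,4,5,6,7]=60
  first=0(h) contributes 420
  first=2(k) contributes 210
  first=3(l) contributes 630
  first=4(j) contributes 420
|[w]| = 1680

1680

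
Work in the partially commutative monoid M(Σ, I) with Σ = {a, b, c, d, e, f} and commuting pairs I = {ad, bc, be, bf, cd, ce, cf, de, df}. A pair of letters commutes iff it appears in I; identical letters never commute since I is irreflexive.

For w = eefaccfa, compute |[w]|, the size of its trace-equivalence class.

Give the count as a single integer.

drop 0:e onto floor
drop 1:e onto {0:e}
drop 2:f onto {1:e}
drop 3:a onto {2:f}
drop 4:c onto {3:a}
drop 5:c onto {4:c}
drop 6:f onto {3:a}
drop 7:a onto {5:c, 6:f}
ground layer = {0:e}
drop-orders for the pieces not yet dropped (sum over which currently-grounded one goes next):
  1 to go: {7} 1
  2 to go: {5,7} 1  {6,7} 1
  3 to go: {4,5,7} 1  {5,6,7} 2
  4 to go: {4,5,6,7} 3
  5 to go: {3,4,5,6,7} 3
  6 to go: {2,3,4,5,6,7} 3
  if 0:e drops first: 3 orders

3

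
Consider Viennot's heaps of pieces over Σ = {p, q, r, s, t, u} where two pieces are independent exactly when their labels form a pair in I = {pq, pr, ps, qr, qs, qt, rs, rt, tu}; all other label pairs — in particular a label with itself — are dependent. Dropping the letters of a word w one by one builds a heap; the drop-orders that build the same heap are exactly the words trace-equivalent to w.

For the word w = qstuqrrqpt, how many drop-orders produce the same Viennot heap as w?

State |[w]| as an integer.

690

piece 0:q — minimal
piece 1:s — minimal
piece 2:t rests on {1:s}
piece 3:u rests on {0:q, 1:s}
piece 4:q rests on {3:u}
piece 5:r rests on {3:u}
piece 6:r rests on {5:r}
piece 7:q rests on {4:q}
piece 8:p rests on {2:t, 3:u}
piece 9:t rests on {8:p}
minimal pieces: {0:q, 1:s}
ways to finish when only these pieces remain (= sum over removing one remaining piece with nothing left below it):
  1 left: {6}→1  {7}→1  {9}→1
  2 left: {4,7}→1  {5,6}→1  {6,7}→2  {6,9}→2  {7,9}→2  {8,9}→1
  3 left: {2,8,9}→1  {4,6,7}→3  {4,7,9}→3  {5,6,7}→3  {5,6,9}→3  {6,7,9}→6  {6,8,9}→3  {7,8,9}→3
  4 left: {2,6,8,9}→4  {2,7,8,9}→4  {4,5,6,7}→6  {4,6,7,9}→12  {4,7,8,9}→6  {5,6,7,9}→12  {5,6,8,9}→6  {6,7,8,9}→12
  5 left: {2,4,7,8,9}→10  {2,5,6,8,9}→10  {2,6,7,8,9}→20  {4,5,6,7,9}→30  {4,6,7,8,9}→30  {5,6,7,8,9}→30
  6 left: {2,4,6,7,8,9}→60  {2,5,6,7,8,9}→60  {4,5,6,7,8,9}→90
  7 left: {2,4,5,6,7,8,9}→210  {3,4,5,6,7,8,9}→90
  8 left: {0,3,4,5,6,7,8,9}→90  {2,3,4,5,6,7,8,9}→300
  placing 0:q first → 300 extensions
  placing 1:s first → 390 extensions
total linear extensions = 690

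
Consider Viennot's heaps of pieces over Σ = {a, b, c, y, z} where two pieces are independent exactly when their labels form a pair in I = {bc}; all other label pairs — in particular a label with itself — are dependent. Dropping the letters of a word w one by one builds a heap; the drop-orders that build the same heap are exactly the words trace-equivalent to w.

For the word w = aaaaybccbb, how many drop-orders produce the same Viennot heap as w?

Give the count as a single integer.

piece 0:a — minimal
piece 1:a rests on {0:a}
piece 2:a rests on {1:a}
piece 3:a rests on {2:a}
piece 4:y rests on {3:a}
piece 5:b rests on {4:y}
piece 6:c rests on {4:y}
piece 7:c rests on {6:c}
piece 8:b rests on {5:b}
piece 9:b rests on {8:b}
minimal pieces: {0:a}
ways to finish when only these pieces remain (= sum over removing one remaining piece with nothing left below it):
  1 left: {7}→1  {9}→1
  2 left: {6,7}→1  {7,9}→2  {8,9}→1
  3 left: {5,8,9}→1  {6,7,9}→3  {7,8,9}→3
  4 left: {5,7,8,9}→4  {6,7,8,9}→6
  5 left: {5,6,7,8,9}→10
  6 left: {4,5,6,7,8,9}→10
  7 left: {3,4,5,6,7,8,9}→10
  8 left: {2,3,4,5,6,7,8,9}→10
  placing 0:a first → 10 extensions

10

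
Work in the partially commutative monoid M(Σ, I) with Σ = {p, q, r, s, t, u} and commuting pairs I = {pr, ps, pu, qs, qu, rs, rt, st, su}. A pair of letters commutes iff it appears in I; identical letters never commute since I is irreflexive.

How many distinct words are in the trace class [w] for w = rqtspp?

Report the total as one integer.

6

piece 0:r — minimal
piece 1:q rests on {0:r}
piece 2:t rests on {1:q}
piece 3:s — minimal
piece 4:p rests on {2:t}
piece 5:p rests on {4:p}
minimal pieces: {0:r, 3:s}
ways to finish when only these pieces remain (= sum over removing one remaining piece with nothing left below it):
  1 left: {3}→1  {5}→1
  2 left: {3,5}→2  {4,5}→1
  3 left: {2,4,5}→1  {3,4,5}→3
  4 left: {1,2,4,5}→1  {2,3,4,5}→4
  placing 0:r first → 5 extensions
  placing 3:s first → 1 extensions
total linear extensions = 6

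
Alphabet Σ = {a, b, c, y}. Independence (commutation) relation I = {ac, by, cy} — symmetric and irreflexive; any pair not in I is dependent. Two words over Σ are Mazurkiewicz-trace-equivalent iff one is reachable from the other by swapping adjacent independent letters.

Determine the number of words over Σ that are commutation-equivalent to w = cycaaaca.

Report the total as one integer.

drop 0:c onto floor
drop 1:y onto floor
drop 2:c onto {0:c}
drop 3:a onto {1:y}
drop 4:a onto {3:a}
drop 5:a onto {4:a}
drop 6:c onto {2:c}
drop 7:a onto {5:a}
ground layer = {0:c, 1:y}
drop-orders for the pieces not yet dropped (sum over which currently-grounded one goes next):
  1 to go: {6} 1  {7} 1
  2 to go: {2,6} 1  {5,7} 1  {6,7} 2
  3 to go: {0,2,6} 1  {2,6,7} 3  {4,5,7} 1  {5,6,7} 3
  4 to go: {0,2,6,7} 4  {2,5,6,7} 6  {3,4,5,7} 1  {4,5,6,7} 4
  5 to go: {0,2,5,6,7} 10  {1,3,4,5,7} 1  {2,4,5,6,7} 10  {3,4,5,6,7} 5
  6 to go: {0,2,4,5,6,7} 20  {1,3,4,5,6,7} 6  {2,3,4,5,6,7} 15
  if 0:c drops first: 21 orders
  if 1:y drops first: 35 orders
heap linearizations: 56

56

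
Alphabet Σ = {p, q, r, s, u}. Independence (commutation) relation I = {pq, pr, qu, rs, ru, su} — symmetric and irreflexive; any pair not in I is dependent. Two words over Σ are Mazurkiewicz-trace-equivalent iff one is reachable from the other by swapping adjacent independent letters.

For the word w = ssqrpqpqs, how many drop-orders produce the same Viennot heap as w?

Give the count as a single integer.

15

#0=s has no predecessor
#1=s depends on [0:s]
#2=q depends on [1:s]
#3=r depends on [2:q]
#4=p depends on [1:s]
#5=q depends on [3:r]
#6=p depends on [4:p]
#7=q depends on [5:q]
#8=s depends on [6:p, 7:q]
sources: [0:s]
N(rest) = Σ N(rest − s) over sources s of rest; N(one piece) = 1:
  size 1 → [8]=1
  size 2 → [6,8]=1  [7,8]=1
  size 3 → [4,6,8]=1  [5,7,8]=1  [6,7,8]=2
  size 4 → [3,5,7,8]=1  [4,6,7,8]=3  [5,6,7,8]=3
  size 5 → [2,3,5,7,8]=1  [3,5,6,7,8]=4  [4,5,6,7,8]=6
  size 6 → [2,3,5,6,7,8]=5  [3,4,5,6,7,8]=10
  size 7 → [2,3,4,5,6,7,8]=15
  first=0(s) contributes 15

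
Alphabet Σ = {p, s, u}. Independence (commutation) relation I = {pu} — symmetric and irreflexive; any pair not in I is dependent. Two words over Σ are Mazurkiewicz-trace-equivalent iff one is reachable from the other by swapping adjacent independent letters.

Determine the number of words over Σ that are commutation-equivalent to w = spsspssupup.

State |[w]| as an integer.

drop 0:s onto floor
drop 1:p onto {0:s}
drop 2:s onto {1:p}
drop 3:s onto {2:s}
drop 4:p onto {3:s}
drop 5:s onto {4:p}
drop 6:s onto {5:s}
drop 7:u onto {6:s}
drop 8:p onto {6:s}
drop 9:u onto {7:u}
drop 10:p onto {8:p}
ground layer = {0:s}
drop-orders for the pieces not yet dropped (sum over which currently-grounded one goes next):
  1 to go: {9} 1  {10} 1
  2 to go: {7,9} 1  {8,10} 1  {9,10} 2
  3 to go: {7,9,10} 3  {8,9,10} 3
  4 to go: {7,8,9,10} 6
  5 to go: {6,7,8,9,10} 6
  6 to go: {5,6,7,8,9,10} 6
  7 to go: {4,5,6,7,8,9,10} 6
  8 to go: {3,4,5,6,7,8,9,10} 6
  9 to go: {2,3,4,5,6,7,8,9,10} 6
  if 0:s drops first: 6 orders

6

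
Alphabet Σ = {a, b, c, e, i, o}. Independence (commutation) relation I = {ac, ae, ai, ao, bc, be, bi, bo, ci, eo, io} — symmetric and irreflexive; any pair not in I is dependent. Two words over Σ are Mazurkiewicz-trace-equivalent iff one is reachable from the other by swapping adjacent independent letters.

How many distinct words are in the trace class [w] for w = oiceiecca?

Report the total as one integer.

27

piece 0:o — minimal
piece 1:i — minimal
piece 2:c rests on {0:o}
piece 3:e rests on {1:i, 2:c}
piece 4:i rests on {3:e}
piece 5:e rests on {4:i}
piece 6:c rests on {5:e}
piece 7:c rests on {6:c}
piece 8:a — minimal
minimal pieces: {0:o, 1:i, 8:a}
ways to finish when only these pieces remain (= sum over removing one remaining piece with nothing left below it):
  1 left: {7}→1  {8}→1
  2 left: {6,7}→1  {7,8}→2
  3 left: {5,6,7}→1  {6,7,8}→3
  4 left: {4,5,6,7}→1  {5,6,7,8}→4
  5 left: {3,4,5,6,7}→1  {4,5,6,7,8}→5
  6 left: {1,3,4,5,6,7}→1  {2,3,4,5,6,7}→1  {3,4,5,6,7,8}→6
  7 left: {0,2,3,4,5,6,7}→1  {1,2,3,4,5,6,7}→2  {1,3,4,5,6,7,8}→7  {2,3,4,5,6,7,8}→7
  placing 0:o first → 16 extensions
  placing 1:i first → 8 extensions
  placing 8:a first → 3 extensions
total linear extensions = 27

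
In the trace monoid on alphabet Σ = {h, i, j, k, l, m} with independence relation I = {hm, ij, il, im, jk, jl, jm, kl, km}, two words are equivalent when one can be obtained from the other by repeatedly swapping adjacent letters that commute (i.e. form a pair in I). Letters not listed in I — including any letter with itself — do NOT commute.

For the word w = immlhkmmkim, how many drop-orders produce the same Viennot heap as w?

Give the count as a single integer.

161

0(i) covers ∅
1(m) covers ∅
2(m) covers 1:m
3(l) covers 2:m
4(h) covers 0:i, 3:l
5(k) covers 4:h
6(m) covers 3:l
7(m) covers 6:m
8(k) covers 5:k
9(i) covers 8:k
10(m) covers 7:m
floor of heap: 0:i, 1:m
completions by unplaced set U, small U first (add the entries for U minus each lowest piece of U):
  |U|=1: {9}:1  {10}:1
  |U|=2: {7,10}:1  {8,9}:1  {9,10}:2
  |U|=3: {5,8,9}:1  {6,7,10}:1  {7,9,10}:3  {8,9,10}:3
  |U|=4: {4,5,8,9}:1  {5,8,9,10}:4  {6,7,9,10}:4  {7,8,9,10}:6
  |U|=5: {0,4,5,8,9}:1  {4,5,8,9,10}:5  {5,7,8,9,10}:10  {6,7,8,9,10}:10
  |U|=6: {0,4,5,8,9,10}:6  {4,5,7,8,9,10}:15  {5,6,7,8,9,10}:20
  |U|=7: {0,4,5,7,8,9,10}:21  {4,5,6,7,8,9,10}:35
  |U|=8: {0,4,5,6,7,8,9,10}:56  {3,4,5,6,7,8,9,10}:35
  |U|=9: {0,3,4,5,6,7,8,9,10}:91  {2,3,4,5,6,7,8,9,10}:35
  start at 0(i): 35
  start at 1(m): 126
sum over floor = 161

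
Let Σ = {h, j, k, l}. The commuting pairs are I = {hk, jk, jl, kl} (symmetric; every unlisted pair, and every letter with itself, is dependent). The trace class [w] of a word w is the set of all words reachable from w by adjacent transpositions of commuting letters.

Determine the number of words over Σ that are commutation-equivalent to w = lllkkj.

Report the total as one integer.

60

piece 0:l — minimal
piece 1:l rests on {0:l}
piece 2:l rests on {1:l}
piece 3:k — minimal
piece 4:k rests on {3:k}
piece 5:j — minimal
minimal pieces: {0:l, 3:k, 5:j}
ways to finish when only these pieces remain (= sum over removing one remaining piece with nothing left below it):
  1 left: {2}→1  {4}→1  {5}→1
  2 left: {1,2}→1  {2,4}→2  {2,5}→2  {3,4}→1  {4,5}→2
  3 left: {0,1,2}→1  {1,2,4}→3  {1,2,5}→3  {2,3,4}→3  {2,4,5}→6  {3,4,5}→3
  4 left: {0,1,2,4}→4  {0,1,2,5}→4  {1,2,3,4}→6  {1,2,4,5}→12  {2,3,4,5}→12
  placing 0:l first → 30 extensions
  placing 3:k first → 20 extensions
  placing 5:j first → 10 extensions
total linear extensions = 60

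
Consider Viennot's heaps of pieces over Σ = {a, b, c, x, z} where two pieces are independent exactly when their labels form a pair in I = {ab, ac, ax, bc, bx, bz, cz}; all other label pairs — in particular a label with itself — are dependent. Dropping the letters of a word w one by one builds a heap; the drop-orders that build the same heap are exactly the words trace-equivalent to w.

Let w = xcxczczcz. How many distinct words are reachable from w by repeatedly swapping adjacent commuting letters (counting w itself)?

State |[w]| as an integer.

20

0(x) covers ∅
1(c) covers 0:x
2(x) covers 1:c
3(c) covers 2:x
4(z) covers 2:x
5(c) covers 3:c
6(z) covers 4:z
7(c) covers 5:c
8(z) covers 6:z
floor of heap: 0:x
completions by unplaced set U, small U first (add the entries for U minus each lowest piece of U):
  |U|=1: {7}:1  {8}:1
  |U|=2: {5,7}:1  {6,8}:1  {7,8}:2
  |U|=3: {3,5,7}:1  {4,6,8}:1  {5,7,8}:3  {6,7,8}:3
  |U|=4: {3,5,7,8}:4  {4,6,7,8}:4  {5,6,7,8}:6
  |U|=5: {3,5,6,7,8}:10  {4,5,6,7,8}:10
  |U|=6: {3,4,5,6,7,8}:20
  |U|=7: {2,3,4,5,6,7,8}:20
  start at 0(x): 20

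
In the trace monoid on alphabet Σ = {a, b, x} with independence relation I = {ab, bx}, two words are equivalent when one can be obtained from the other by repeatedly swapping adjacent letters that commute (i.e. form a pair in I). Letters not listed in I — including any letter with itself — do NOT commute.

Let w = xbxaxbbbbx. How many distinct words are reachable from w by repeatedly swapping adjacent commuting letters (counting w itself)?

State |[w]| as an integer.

#0=x has no predecessor
#1=b has no predecessor
#2=x depends on [0:x]
#3=a depends on [2:x]
#4=x depends on [3:a]
#5=b depends on [1:b]
#6=b depends on [5:b]
#7=b depends on [6:b]
#8=b depends on [7:b]
#9=x depends on [4:x]
sources: [0:x, 1:b]
N(rest) = Σ N(rest − s) over sources s of rest; N(one piece) = 1:
  size 1 → [8]=1  [9]=1
  size 2 → [4,9]=1  [7,8]=1  [8,9]=2
  size 3 → [3,4,9]=1  [4,8,9]=3  [6,7,8]=1  [7,8,9]=3
  size 4 → [2,3,4,9]=1  [3,4,8,9]=4  [4,7,8,9]=6  [5,6,7,8]=1  [6,7,8,9]=4
  size 5 → [0,2,3,4,9]=1  [1,5,6,7,8]=1  [2,3,4,8,9]=5  [3,4,7,8,9]=10  [4,6,7,8,9]=10  [5,6,7,8,9]=5
  size 6 → [0,2,3,4,8,9]=6  [1,5,6,7,8,9]=6  [2,3,4,7,8,9]=15  [3,4,6,7,8,9]=20  [4,5,6,7,8,9]=15
  size 7 → [0,2,3,4,7,8,9]=21  [1,4,5,6,7,8,9]=21  [2,3,4,6,7,8,9]=35  [3,4,5,6,7,8,9]=35
  size 8 → [0,2,3,4,6,7,8,9]=56  [1,3,4,5,6,7,8,9]=56  [2,3,4,5,6,7,8,9]=70
  first=0(x) contributes 126
  first=1(b) contributes 126
|[w]| = 252

252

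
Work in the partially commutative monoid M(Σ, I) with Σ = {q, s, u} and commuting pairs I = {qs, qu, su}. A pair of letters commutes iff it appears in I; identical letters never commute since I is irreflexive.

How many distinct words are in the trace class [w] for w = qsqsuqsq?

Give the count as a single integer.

280

#0=q has no predecessor
#1=s has no predecessor
#2=q depends on [0:q]
#3=s depends on [1:s]
#4=u has no predecessor
#5=q depends on [2:q]
#6=s depends on [3:s]
#7=q depends on [5:q]
sources: [0:q, 1:s, 4:u]
N(rest) = Σ N(rest − s) over sources s of rest; N(one piece) = 1:
  size 1 → [4]=1  [6]=1  [7]=1
  size 2 → [3,6]=1  [4,6]=2  [4,7]=2  [5,7]=1  [6,7]=2
  size 3 → [1,3,6]=1  [2,5,7]=1  [3,4,6]=3  [3,6,7]=3  [4,5,7]=3  [4,6,7]=6  [5,6,7]=3
  size 4 → [0,2,5,7]=1  [1,3,4,6]=4  [1,3,6,7]=4  [2,4,5,7]=4  [2,5,6,7]=4  [3,4,6,7]=12  [3,5,6,7]=6  [4,5,6,7]=12
  size 5 → [0,2,4,5,7]=5  [0,2,5,6,7]=5  [1,3,4,6,7]=20  [1,3,5,6,7]=10  [2,3,5,6,7]=10  [2,4,5,6,7]=20  [3,4,5,6,7]=30
  size 6 → [0,2,3,5,6,7]=15  [0,2,4,5,6,7]=30  [1,2,3,5,6,7]=20  [1,3,4,5,6,7]=60  [2,3,4,5,6,7]=60
  first=0(q) contributes 140
  first=1(s) contributes 105
  first=4(u) contributes 35
|[w]| = 280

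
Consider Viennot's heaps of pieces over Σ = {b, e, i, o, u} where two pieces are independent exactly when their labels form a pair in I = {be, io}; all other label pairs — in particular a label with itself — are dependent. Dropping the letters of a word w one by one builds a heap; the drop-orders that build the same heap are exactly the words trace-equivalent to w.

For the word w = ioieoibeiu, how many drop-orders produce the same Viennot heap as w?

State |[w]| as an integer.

piece 0:i — minimal
piece 1:o — minimal
piece 2:i rests on {0:i}
piece 3:e rests on {1:o, 2:i}
piece 4:o rests on {3:e}
piece 5:i rests on {3:e}
piece 6:b rests on {4:o, 5:i}
piece 7:e rests on {4:o, 5:i}
piece 8:i rests on {6:b, 7:e}
piece 9:u rests on {8:i}
minimal pieces: {0:i, 1:o}
ways to finish when only these pieces remain (= sum over removing one remaining piece with nothing left below it):
  1 left: {9}→1
  2 left: {8,9}→1
  3 left: {6,8,9}→1  {7,8,9}→1
  4 left: {6,7,8,9}→2
  5 left: {4,6,7,8,9}→2  {5,6,7,8,9}→2
  6 left: {4,5,6,7,8,9}→4
  7 left: {3,4,5,6,7,8,9}→4
  8 left: {1,3,4,5,6,7,8,9}→4  {2,3,4,5,6,7,8,9}→4
  placing 0:i first → 8 extensions
  placing 1:o first → 4 extensions
total linear extensions = 12

12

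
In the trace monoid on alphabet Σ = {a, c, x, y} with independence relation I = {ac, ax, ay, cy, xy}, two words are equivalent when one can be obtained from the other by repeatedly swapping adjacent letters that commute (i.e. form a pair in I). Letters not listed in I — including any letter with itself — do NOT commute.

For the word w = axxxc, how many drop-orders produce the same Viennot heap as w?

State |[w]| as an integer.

5

0(a) covers ∅
1(x) covers ∅
2(x) covers 1:x
3(x) covers 2:x
4(c) covers 3:x
floor of heap: 0:a, 1:x
completions by unplaced set U, small U first (add the entries for U minus each lowest piece of U):
  |U|=1: {0}:1  {4}:1
  |U|=2: {0,4}:2  {3,4}:1
  |U|=3: {0,3,4}:3  {2,3,4}:1
  start at 0(a): 1
  start at 1(x): 4
sum over floor = 5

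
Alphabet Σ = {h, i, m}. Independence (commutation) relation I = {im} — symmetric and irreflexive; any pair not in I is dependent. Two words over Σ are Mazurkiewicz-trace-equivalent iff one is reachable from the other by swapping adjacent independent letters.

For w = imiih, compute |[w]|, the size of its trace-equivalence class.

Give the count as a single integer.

4

piece 0:i — minimal
piece 1:m — minimal
piece 2:i rests on {0:i}
piece 3:i rests on {2:i}
piece 4:h rests on {1:m, 3:i}
minimal pieces: {0:i, 1:m}
ways to finish when only these pieces remain (= sum over removing one remaining piece with nothing left below it):
  1 left: {4}→1
  2 left: {1,4}→1  {3,4}→1
  3 left: {1,3,4}→2  {2,3,4}→1
  placing 0:i first → 3 extensions
  placing 1:m first → 1 extensions
total linear extensions = 4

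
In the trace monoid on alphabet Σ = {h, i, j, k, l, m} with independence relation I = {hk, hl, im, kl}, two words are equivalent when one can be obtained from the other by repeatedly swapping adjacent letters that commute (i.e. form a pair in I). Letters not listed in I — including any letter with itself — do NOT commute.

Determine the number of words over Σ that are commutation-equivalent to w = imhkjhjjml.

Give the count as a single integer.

4

piece 0:i — minimal
piece 1:m — minimal
piece 2:h rests on {0:i, 1:m}
piece 3:k rests on {0:i, 1:m}
piece 4:j rests on {2:h, 3:k}
piece 5:h rests on {4:j}
piece 6:j rests on {5:h}
piece 7:j rests on {6:j}
piece 8:m rests on {7:j}
piece 9:l rests on {8:m}
minimal pieces: {0:i, 1:m}
ways to finish when only these pieces remain (= sum over removing one remaining piece with nothing left below it):
  1 left: {9}→1
  2 left: {8,9}→1
  3 left: {7,8,9}→1
  4 left: {6,7,8,9}→1
  5 left: {5,6,7,8,9}→1
  6 left: {4,5,6,7,8,9}→1
  7 left: {2,4,5,6,7,8,9}→1  {3,4,5,6,7,8,9}→1
  8 left: {2,3,4,5,6,7,8,9}→2
  placing 0:i first → 2 extensions
  placing 1:m first → 2 extensions
total linear extensions = 4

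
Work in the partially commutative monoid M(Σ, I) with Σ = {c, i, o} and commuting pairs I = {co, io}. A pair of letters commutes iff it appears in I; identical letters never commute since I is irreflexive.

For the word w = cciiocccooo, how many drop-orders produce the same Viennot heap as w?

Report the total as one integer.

330

#0=c has no predecessor
#1=c depends on [0:c]
#2=i depends on [1:c]
#3=i depends on [2:i]
#4=o has no predecessor
#5=c depends on [3:i]
#6=c depends on [5:c]
#7=c depends on [6:c]
#8=o depends on [4:o]
#9=o depends on [8:o]
#10=o depends on [9:o]
sources: [0:c, 4:o]
N(rest) = Σ N(rest − s) over sources s of rest; N(one piece) = 1:
  size 1 → [7]=1  [10]=1
  size 2 → [6,7]=1  [7,10]=2  [9,10]=1
  size 3 → [5,6,7]=1  [6,7,10]=3  [7,9,10]=3  [8,9,10]=1
  size 4 → [3,5,6,7]=1  [4,8,9,10]=1  [5,6,7,10]=4  [6,7,9,10]=6  [7,8,9,10]=4
  size 5 → [2,3,5,6,7]=1  [3,5,6,7,10]=5  [4,7,8,9,10]=5  [5,6,7,9,10]=10  [6,7,8,9,10]=10
  size 6 → [1,2,3,5,6,7]=1  [2,3,5,6,7,10]=6  [3,5,6,7,9,10]=15  [4,6,7,8,9,10]=15  [5,6,7,8,9,10]=20
  size 7 → [0,1,2,3,5,6,7]=1  [1,2,3,5,6,7,10]=7  [2,3,5,6,7,9,10]=21  [3,5,6,7,8,9,10]=35  [4,5,6,7,8,9,10]=35
  size 8 → [0,1,2,3,5,6,7,10]=8  [1,2,3,5,6,7,9,10]=28  [2,3,5,6,7,8,9,10]=56  [3,4,5,6,7,8,9,10]=70
  size 9 → [0,1,2,3,5,6,7,9,10]=36  [1,2,3,5,6,7,8,9,10]=84  [2,3,4,5,6,7,8,9,10]=126
  first=0(c) contributes 210
  first=4(o) contributes 120
|[w]| = 330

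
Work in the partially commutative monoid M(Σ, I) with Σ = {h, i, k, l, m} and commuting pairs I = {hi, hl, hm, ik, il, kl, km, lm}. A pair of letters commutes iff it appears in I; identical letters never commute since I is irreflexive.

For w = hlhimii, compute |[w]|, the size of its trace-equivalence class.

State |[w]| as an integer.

105

#0=h has no predecessor
#1=l has no predecessor
#2=h depends on [0:h]
#3=i has no predecessor
#4=m depends on [3:i]
#5=i depends on [4:m]
#6=i depends on [5:i]
sources: [0:h, 1:l, 3:i]
N(rest) = Σ N(rest − s) over sources s of rest; N(one piece) = 1:
  size 1 → [1]=1  [2]=1  [6]=1
  size 2 → [0,2]=1  [1,2]=2  [1,6]=2  [2,6]=2  [5,6]=1
  size 3 → [0,1,2]=3  [0,2,6]=3  [1,2,6]=6  [1,5,6]=3  [2,5,6]=3  [4,5,6]=1
  size 4 → [0,1,2,6]=12  [0,2,5,6]=6  [1,2,5,6]=12  [1,4,5,6]=4  [2,4,5,6]=4  [3,4,5,6]=1
  size 5 → [0,1,2,5,6]=30  [0,2,4,5,6]=10  [1,2,4,5,6]=20  [1,3,4,5,6]=5  [2,3,4,5,6]=5
  first=0(h) contributes 30
  first=1(l) contributes 15
  first=3(i) contributes 60
|[w]| = 105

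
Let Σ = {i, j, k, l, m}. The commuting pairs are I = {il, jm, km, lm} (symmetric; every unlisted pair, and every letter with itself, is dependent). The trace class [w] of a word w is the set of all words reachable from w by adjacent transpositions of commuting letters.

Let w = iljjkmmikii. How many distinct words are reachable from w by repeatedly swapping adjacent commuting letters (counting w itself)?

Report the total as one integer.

drop 0:i onto floor
drop 1:l onto floor
drop 2:j onto {0:i, 1:l}
drop 3:j onto {2:j}
drop 4:k onto {3:j}
drop 5:m onto {0:i}
drop 6:m onto {5:m}
drop 7:i onto {4:k, 6:m}
drop 8:k onto {7:i}
drop 9:i onto {8:k}
drop 10:i onto {9:i}
ground layer = {0:i, 1:l}
drop-orders for the pieces not yet dropped (sum over which currently-grounded one goes next):
  1 to go: {10} 1
  2 to go: {9,10} 1
  3 to go: {8,9,10} 1
  4 to go: {7,8,9,10} 1
  5 to go: {4,7,8,9,10} 1  {6,7,8,9,10} 1
  6 to go: {3,4,7,8,9,10} 1  {4,6,7,8,9,10} 2  {5,6,7,8,9,10} 1
  7 to go: {2,3,4,7,8,9,10} 1  {3,4,6,7,8,9,10} 3  {4,5,6,7,8,9,10} 3
  8 to go: {1,2,3,4,7,8,9,10} 1  {2,3,4,6,7,8,9,10} 4  {3,4,5,6,7,8,9,10} 6
  9 to go: {1,2,3,4,6,7,8,9,10} 5  {2,3,4,5,6,7,8,9,10} 10
  if 0:i drops first: 15 orders
  if 1:l drops first: 10 orders
heap linearizations: 25

25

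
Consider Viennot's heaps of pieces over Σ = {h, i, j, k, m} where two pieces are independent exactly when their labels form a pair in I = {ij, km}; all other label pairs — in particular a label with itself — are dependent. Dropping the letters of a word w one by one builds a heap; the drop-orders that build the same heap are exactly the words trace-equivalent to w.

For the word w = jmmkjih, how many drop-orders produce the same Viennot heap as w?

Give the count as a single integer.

6

0(j) covers ∅
1(m) covers 0:j
2(m) covers 1:m
3(k) covers 0:j
4(j) covers 2:m, 3:k
5(i) covers 2:m, 3:k
6(h) covers 4:j, 5:i
floor of heap: 0:j
completions by unplaced set U, small U first (add the entries for U minus each lowest piece of U):
  |U|=1: {6}:1
  |U|=2: {4,6}:1  {5,6}:1
  |U|=3: {4,5,6}:2
  |U|=4: {2,4,5,6}:2  {3,4,5,6}:2
  |U|=5: {1,2,4,5,6}:2  {2,3,4,5,6}:4
  start at 0(j): 6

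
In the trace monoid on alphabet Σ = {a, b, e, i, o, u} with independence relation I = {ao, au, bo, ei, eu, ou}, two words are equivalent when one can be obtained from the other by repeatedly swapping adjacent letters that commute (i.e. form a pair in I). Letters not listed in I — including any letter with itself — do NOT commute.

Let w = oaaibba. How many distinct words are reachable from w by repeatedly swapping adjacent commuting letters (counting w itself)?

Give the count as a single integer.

#0=o has no predecessor
#1=a has no predecessor
#2=a depends on [1:a]
#3=i depends on [0:o, 2:a]
#4=b depends on [3:i]
#5=b depends on [4:b]
#6=a depends on [5:b]
sources: [0:o, 1:a]
N(rest) = Σ N(rest − s) over sources s of rest; N(one piece) = 1:
  size 1 → [6]=1
  size 2 → [5,6]=1
  size 3 → [4,5,6]=1
  size 4 → [3,4,5,6]=1
  size 5 → [0,3,4,5,6]=1  [2,3,4,5,6]=1
  first=0(o) contributes 1
  first=1(a) contributes 2
|[w]| = 3

3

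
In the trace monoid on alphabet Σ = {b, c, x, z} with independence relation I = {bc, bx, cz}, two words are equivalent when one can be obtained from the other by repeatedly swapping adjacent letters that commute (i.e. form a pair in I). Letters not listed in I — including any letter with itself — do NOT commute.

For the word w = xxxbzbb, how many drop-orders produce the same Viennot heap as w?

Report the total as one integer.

4

#0=x has no predecessor
#1=x depends on [0:x]
#2=x depends on [1:x]
#3=b has no predecessor
#4=z depends on [2:x, 3:b]
#5=b depends on [4:z]
#6=b depends on [5:b]
sources: [0:x, 3:b]
N(rest) = Σ N(rest − s) over sources s of rest; N(one piece) = 1:
  size 1 → [6]=1
  size 2 → [5,6]=1
  size 3 → [4,5,6]=1
  size 4 → [2,4,5,6]=1  [3,4,5,6]=1
  size 5 → [1,2,4,5,6]=1  [2,3,4,5,6]=2
  first=0(x) contributes 3
  first=3(b) contributes 1
|[w]| = 4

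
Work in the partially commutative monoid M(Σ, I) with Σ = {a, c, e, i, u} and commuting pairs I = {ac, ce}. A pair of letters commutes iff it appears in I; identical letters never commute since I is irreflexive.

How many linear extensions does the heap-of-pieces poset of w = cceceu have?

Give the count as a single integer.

10

drop 0:c onto floor
drop 1:c onto {0:c}
drop 2:e onto floor
drop 3:c onto {1:c}
drop 4:e onto {2:e}
drop 5:u onto {3:c, 4:e}
ground layer = {0:c, 2:e}
drop-orders for the pieces not yet dropped (sum over which currently-grounded one goes next):
  1 to go: {5} 1
  2 to go: {3,5} 1  {4,5} 1
  3 to go: {1,3,5} 1  {2,4,5} 1  {3,4,5} 2
  4 to go: {0,1,3,5} 1  {1,3,4,5} 3  {2,3,4,5} 3
  if 0:c drops first: 6 orders
  if 2:e drops first: 4 orders
heap linearizations: 10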